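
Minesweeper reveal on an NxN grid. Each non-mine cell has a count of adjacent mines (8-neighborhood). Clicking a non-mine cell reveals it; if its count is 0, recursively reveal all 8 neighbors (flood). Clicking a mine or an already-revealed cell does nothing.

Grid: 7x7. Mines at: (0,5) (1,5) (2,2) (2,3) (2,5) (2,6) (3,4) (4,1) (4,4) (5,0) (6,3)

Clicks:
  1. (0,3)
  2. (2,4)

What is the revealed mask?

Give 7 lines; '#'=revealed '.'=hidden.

Click 1 (0,3) count=0: revealed 14 new [(0,0) (0,1) (0,2) (0,3) (0,4) (1,0) (1,1) (1,2) (1,3) (1,4) (2,0) (2,1) (3,0) (3,1)] -> total=14
Click 2 (2,4) count=4: revealed 1 new [(2,4)] -> total=15

Answer: #####..
#####..
##..#..
##.....
.......
.......
.......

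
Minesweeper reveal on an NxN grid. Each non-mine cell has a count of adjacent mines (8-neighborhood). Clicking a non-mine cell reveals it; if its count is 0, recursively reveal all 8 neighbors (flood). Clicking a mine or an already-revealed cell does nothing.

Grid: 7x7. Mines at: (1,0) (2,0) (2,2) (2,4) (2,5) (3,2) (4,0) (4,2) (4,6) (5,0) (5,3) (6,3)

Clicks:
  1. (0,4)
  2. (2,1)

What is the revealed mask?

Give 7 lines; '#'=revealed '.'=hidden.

Click 1 (0,4) count=0: revealed 12 new [(0,1) (0,2) (0,3) (0,4) (0,5) (0,6) (1,1) (1,2) (1,3) (1,4) (1,5) (1,6)] -> total=12
Click 2 (2,1) count=4: revealed 1 new [(2,1)] -> total=13

Answer: .######
.######
.#.....
.......
.......
.......
.......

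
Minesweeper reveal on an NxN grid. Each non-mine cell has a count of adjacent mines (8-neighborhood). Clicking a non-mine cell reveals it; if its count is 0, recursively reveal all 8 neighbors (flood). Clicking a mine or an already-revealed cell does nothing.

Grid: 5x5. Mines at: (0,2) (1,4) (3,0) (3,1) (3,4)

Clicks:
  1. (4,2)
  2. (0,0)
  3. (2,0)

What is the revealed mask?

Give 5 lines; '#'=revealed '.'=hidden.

Answer: ##...
##...
##...
.....
..#..

Derivation:
Click 1 (4,2) count=1: revealed 1 new [(4,2)] -> total=1
Click 2 (0,0) count=0: revealed 6 new [(0,0) (0,1) (1,0) (1,1) (2,0) (2,1)] -> total=7
Click 3 (2,0) count=2: revealed 0 new [(none)] -> total=7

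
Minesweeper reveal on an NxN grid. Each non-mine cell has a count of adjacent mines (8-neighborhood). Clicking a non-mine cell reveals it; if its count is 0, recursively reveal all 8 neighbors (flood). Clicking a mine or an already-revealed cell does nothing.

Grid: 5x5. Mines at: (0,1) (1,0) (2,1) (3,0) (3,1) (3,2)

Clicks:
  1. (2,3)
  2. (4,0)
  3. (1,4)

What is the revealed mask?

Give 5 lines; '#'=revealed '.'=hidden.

Answer: ..###
..###
..###
...##
#..##

Derivation:
Click 1 (2,3) count=1: revealed 1 new [(2,3)] -> total=1
Click 2 (4,0) count=2: revealed 1 new [(4,0)] -> total=2
Click 3 (1,4) count=0: revealed 12 new [(0,2) (0,3) (0,4) (1,2) (1,3) (1,4) (2,2) (2,4) (3,3) (3,4) (4,3) (4,4)] -> total=14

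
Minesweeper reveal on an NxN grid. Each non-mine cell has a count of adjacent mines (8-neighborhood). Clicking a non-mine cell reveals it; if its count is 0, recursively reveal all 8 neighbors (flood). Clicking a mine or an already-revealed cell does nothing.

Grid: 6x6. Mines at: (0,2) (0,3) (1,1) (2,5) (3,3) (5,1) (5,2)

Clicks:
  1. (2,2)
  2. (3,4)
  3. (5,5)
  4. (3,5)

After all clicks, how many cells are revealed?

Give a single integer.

Click 1 (2,2) count=2: revealed 1 new [(2,2)] -> total=1
Click 2 (3,4) count=2: revealed 1 new [(3,4)] -> total=2
Click 3 (5,5) count=0: revealed 7 new [(3,5) (4,3) (4,4) (4,5) (5,3) (5,4) (5,5)] -> total=9
Click 4 (3,5) count=1: revealed 0 new [(none)] -> total=9

Answer: 9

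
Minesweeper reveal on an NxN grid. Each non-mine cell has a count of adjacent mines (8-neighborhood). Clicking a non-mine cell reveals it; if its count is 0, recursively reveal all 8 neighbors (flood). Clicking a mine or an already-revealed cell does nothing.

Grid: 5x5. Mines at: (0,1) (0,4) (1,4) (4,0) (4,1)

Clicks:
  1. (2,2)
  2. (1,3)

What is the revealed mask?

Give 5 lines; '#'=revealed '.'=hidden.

Click 1 (2,2) count=0: revealed 17 new [(1,0) (1,1) (1,2) (1,3) (2,0) (2,1) (2,2) (2,3) (2,4) (3,0) (3,1) (3,2) (3,3) (3,4) (4,2) (4,3) (4,4)] -> total=17
Click 2 (1,3) count=2: revealed 0 new [(none)] -> total=17

Answer: .....
####.
#####
#####
..###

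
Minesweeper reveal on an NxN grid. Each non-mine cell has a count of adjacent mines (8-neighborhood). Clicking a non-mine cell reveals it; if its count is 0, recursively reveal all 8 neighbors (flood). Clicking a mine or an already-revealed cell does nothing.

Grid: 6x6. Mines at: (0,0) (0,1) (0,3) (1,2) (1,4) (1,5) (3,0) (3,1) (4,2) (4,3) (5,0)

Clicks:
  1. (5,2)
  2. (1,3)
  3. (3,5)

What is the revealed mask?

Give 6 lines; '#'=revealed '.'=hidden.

Answer: ......
...#..
....##
....##
....##
..#.##

Derivation:
Click 1 (5,2) count=2: revealed 1 new [(5,2)] -> total=1
Click 2 (1,3) count=3: revealed 1 new [(1,3)] -> total=2
Click 3 (3,5) count=0: revealed 8 new [(2,4) (2,5) (3,4) (3,5) (4,4) (4,5) (5,4) (5,5)] -> total=10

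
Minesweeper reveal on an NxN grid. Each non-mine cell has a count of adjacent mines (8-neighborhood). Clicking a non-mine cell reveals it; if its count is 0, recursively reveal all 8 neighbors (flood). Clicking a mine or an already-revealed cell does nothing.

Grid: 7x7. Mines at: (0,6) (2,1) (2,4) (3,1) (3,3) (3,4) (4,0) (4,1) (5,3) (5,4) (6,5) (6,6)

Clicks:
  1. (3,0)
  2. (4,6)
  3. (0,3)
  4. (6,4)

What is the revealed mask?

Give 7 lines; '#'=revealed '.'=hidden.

Answer: ######.
#######
.....##
#....##
.....##
.....##
....#..

Derivation:
Click 1 (3,0) count=4: revealed 1 new [(3,0)] -> total=1
Click 2 (4,6) count=0: revealed 10 new [(1,5) (1,6) (2,5) (2,6) (3,5) (3,6) (4,5) (4,6) (5,5) (5,6)] -> total=11
Click 3 (0,3) count=0: revealed 11 new [(0,0) (0,1) (0,2) (0,3) (0,4) (0,5) (1,0) (1,1) (1,2) (1,3) (1,4)] -> total=22
Click 4 (6,4) count=3: revealed 1 new [(6,4)] -> total=23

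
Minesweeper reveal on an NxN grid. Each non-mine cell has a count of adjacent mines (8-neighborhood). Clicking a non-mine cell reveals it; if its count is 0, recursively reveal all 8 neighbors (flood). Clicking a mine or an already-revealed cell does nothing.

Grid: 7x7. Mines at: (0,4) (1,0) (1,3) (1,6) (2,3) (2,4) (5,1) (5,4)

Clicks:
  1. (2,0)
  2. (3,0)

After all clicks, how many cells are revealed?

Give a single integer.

Answer: 9

Derivation:
Click 1 (2,0) count=1: revealed 1 new [(2,0)] -> total=1
Click 2 (3,0) count=0: revealed 8 new [(2,1) (2,2) (3,0) (3,1) (3,2) (4,0) (4,1) (4,2)] -> total=9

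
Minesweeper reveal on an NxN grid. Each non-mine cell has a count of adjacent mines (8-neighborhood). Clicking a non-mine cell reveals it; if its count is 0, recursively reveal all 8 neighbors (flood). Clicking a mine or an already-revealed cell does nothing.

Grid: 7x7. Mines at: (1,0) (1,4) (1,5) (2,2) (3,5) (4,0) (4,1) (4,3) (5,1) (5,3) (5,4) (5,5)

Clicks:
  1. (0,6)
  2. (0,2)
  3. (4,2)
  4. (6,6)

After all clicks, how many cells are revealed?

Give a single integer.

Click 1 (0,6) count=1: revealed 1 new [(0,6)] -> total=1
Click 2 (0,2) count=0: revealed 6 new [(0,1) (0,2) (0,3) (1,1) (1,2) (1,3)] -> total=7
Click 3 (4,2) count=4: revealed 1 new [(4,2)] -> total=8
Click 4 (6,6) count=1: revealed 1 new [(6,6)] -> total=9

Answer: 9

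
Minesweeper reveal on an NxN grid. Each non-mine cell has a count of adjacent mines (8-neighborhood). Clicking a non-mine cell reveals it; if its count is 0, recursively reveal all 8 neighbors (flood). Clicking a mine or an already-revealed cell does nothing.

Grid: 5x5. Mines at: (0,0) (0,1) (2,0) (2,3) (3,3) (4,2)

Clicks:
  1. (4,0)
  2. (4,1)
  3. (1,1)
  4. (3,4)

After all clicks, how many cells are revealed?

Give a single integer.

Click 1 (4,0) count=0: revealed 4 new [(3,0) (3,1) (4,0) (4,1)] -> total=4
Click 2 (4,1) count=1: revealed 0 new [(none)] -> total=4
Click 3 (1,1) count=3: revealed 1 new [(1,1)] -> total=5
Click 4 (3,4) count=2: revealed 1 new [(3,4)] -> total=6

Answer: 6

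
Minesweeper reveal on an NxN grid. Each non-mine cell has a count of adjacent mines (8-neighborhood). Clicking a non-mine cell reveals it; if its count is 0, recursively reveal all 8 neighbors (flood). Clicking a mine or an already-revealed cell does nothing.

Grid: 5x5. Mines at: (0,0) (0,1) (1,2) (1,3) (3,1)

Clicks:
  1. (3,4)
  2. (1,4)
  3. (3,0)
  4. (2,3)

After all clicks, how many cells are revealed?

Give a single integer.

Click 1 (3,4) count=0: revealed 9 new [(2,2) (2,3) (2,4) (3,2) (3,3) (3,4) (4,2) (4,3) (4,4)] -> total=9
Click 2 (1,4) count=1: revealed 1 new [(1,4)] -> total=10
Click 3 (3,0) count=1: revealed 1 new [(3,0)] -> total=11
Click 4 (2,3) count=2: revealed 0 new [(none)] -> total=11

Answer: 11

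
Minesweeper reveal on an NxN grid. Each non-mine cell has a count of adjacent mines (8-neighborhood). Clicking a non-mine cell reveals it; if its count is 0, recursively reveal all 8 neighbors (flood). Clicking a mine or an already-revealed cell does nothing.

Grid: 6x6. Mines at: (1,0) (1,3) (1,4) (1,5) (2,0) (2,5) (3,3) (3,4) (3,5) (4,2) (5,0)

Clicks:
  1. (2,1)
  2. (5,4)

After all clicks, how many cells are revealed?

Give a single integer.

Click 1 (2,1) count=2: revealed 1 new [(2,1)] -> total=1
Click 2 (5,4) count=0: revealed 6 new [(4,3) (4,4) (4,5) (5,3) (5,4) (5,5)] -> total=7

Answer: 7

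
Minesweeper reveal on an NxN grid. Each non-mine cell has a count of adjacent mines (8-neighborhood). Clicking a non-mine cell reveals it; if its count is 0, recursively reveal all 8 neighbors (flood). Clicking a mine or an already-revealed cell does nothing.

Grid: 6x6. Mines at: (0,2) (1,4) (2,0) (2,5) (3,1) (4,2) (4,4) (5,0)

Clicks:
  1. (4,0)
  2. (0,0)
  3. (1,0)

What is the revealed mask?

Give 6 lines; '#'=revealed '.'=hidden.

Answer: ##....
##....
......
......
#.....
......

Derivation:
Click 1 (4,0) count=2: revealed 1 new [(4,0)] -> total=1
Click 2 (0,0) count=0: revealed 4 new [(0,0) (0,1) (1,0) (1,1)] -> total=5
Click 3 (1,0) count=1: revealed 0 new [(none)] -> total=5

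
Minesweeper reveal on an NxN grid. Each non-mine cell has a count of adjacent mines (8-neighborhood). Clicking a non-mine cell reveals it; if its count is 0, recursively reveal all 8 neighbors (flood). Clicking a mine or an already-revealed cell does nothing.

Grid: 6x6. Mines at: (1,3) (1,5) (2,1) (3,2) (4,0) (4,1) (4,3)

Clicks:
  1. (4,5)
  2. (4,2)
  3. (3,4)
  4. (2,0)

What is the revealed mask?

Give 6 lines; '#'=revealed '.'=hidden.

Click 1 (4,5) count=0: revealed 8 new [(2,4) (2,5) (3,4) (3,5) (4,4) (4,5) (5,4) (5,5)] -> total=8
Click 2 (4,2) count=3: revealed 1 new [(4,2)] -> total=9
Click 3 (3,4) count=1: revealed 0 new [(none)] -> total=9
Click 4 (2,0) count=1: revealed 1 new [(2,0)] -> total=10

Answer: ......
......
#...##
....##
..#.##
....##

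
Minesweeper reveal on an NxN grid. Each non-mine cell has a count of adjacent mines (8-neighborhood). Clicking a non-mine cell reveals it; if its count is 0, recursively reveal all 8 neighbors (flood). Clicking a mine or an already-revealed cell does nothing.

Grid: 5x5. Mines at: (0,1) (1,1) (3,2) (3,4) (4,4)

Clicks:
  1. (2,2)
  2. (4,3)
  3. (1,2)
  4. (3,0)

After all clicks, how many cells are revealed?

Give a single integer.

Answer: 9

Derivation:
Click 1 (2,2) count=2: revealed 1 new [(2,2)] -> total=1
Click 2 (4,3) count=3: revealed 1 new [(4,3)] -> total=2
Click 3 (1,2) count=2: revealed 1 new [(1,2)] -> total=3
Click 4 (3,0) count=0: revealed 6 new [(2,0) (2,1) (3,0) (3,1) (4,0) (4,1)] -> total=9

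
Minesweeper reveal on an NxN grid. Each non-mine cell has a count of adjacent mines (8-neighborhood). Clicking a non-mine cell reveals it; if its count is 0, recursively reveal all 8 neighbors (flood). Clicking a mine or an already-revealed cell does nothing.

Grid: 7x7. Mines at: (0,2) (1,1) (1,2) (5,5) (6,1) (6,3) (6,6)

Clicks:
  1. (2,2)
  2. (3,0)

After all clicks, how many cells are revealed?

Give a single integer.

Answer: 34

Derivation:
Click 1 (2,2) count=2: revealed 1 new [(2,2)] -> total=1
Click 2 (3,0) count=0: revealed 33 new [(0,3) (0,4) (0,5) (0,6) (1,3) (1,4) (1,5) (1,6) (2,0) (2,1) (2,3) (2,4) (2,5) (2,6) (3,0) (3,1) (3,2) (3,3) (3,4) (3,5) (3,6) (4,0) (4,1) (4,2) (4,3) (4,4) (4,5) (4,6) (5,0) (5,1) (5,2) (5,3) (5,4)] -> total=34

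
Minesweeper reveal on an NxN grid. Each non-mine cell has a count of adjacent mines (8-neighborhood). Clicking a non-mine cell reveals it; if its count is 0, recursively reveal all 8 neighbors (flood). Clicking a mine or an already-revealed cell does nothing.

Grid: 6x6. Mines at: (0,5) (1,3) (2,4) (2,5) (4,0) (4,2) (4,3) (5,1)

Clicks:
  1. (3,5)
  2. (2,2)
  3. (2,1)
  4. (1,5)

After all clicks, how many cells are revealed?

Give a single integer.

Click 1 (3,5) count=2: revealed 1 new [(3,5)] -> total=1
Click 2 (2,2) count=1: revealed 1 new [(2,2)] -> total=2
Click 3 (2,1) count=0: revealed 11 new [(0,0) (0,1) (0,2) (1,0) (1,1) (1,2) (2,0) (2,1) (3,0) (3,1) (3,2)] -> total=13
Click 4 (1,5) count=3: revealed 1 new [(1,5)] -> total=14

Answer: 14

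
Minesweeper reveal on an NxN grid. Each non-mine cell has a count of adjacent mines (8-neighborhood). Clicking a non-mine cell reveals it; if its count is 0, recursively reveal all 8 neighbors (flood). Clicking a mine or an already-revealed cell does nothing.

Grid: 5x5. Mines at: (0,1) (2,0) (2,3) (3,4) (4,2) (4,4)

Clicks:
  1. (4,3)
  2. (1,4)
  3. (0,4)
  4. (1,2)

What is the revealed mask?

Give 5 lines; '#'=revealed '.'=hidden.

Click 1 (4,3) count=3: revealed 1 new [(4,3)] -> total=1
Click 2 (1,4) count=1: revealed 1 new [(1,4)] -> total=2
Click 3 (0,4) count=0: revealed 5 new [(0,2) (0,3) (0,4) (1,2) (1,3)] -> total=7
Click 4 (1,2) count=2: revealed 0 new [(none)] -> total=7

Answer: ..###
..###
.....
.....
...#.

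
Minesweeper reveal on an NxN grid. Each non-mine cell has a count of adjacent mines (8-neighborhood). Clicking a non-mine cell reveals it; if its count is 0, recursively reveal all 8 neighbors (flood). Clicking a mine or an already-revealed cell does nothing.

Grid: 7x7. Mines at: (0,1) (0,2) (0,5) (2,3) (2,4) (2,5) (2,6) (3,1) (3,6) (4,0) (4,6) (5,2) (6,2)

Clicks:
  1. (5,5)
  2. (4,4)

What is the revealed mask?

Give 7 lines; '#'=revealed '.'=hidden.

Answer: .......
.......
.......
...###.
...###.
...####
...####

Derivation:
Click 1 (5,5) count=1: revealed 1 new [(5,5)] -> total=1
Click 2 (4,4) count=0: revealed 13 new [(3,3) (3,4) (3,5) (4,3) (4,4) (4,5) (5,3) (5,4) (5,6) (6,3) (6,4) (6,5) (6,6)] -> total=14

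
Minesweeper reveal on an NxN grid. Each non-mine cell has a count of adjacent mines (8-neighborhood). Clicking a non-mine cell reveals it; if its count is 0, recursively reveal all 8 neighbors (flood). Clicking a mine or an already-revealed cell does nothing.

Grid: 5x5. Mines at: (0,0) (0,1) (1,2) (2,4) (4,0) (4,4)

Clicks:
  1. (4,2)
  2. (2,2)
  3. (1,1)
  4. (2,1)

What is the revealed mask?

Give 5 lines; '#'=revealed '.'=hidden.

Answer: .....
.#...
.###.
.###.
.###.

Derivation:
Click 1 (4,2) count=0: revealed 9 new [(2,1) (2,2) (2,3) (3,1) (3,2) (3,3) (4,1) (4,2) (4,3)] -> total=9
Click 2 (2,2) count=1: revealed 0 new [(none)] -> total=9
Click 3 (1,1) count=3: revealed 1 new [(1,1)] -> total=10
Click 4 (2,1) count=1: revealed 0 new [(none)] -> total=10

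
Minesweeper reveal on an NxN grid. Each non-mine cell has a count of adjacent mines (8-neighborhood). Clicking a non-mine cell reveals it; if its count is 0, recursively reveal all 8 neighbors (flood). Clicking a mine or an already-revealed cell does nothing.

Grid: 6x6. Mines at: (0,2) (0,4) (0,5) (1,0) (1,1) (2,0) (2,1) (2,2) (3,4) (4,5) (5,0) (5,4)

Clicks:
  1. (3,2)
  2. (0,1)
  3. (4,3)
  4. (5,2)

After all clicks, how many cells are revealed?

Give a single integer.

Answer: 10

Derivation:
Click 1 (3,2) count=2: revealed 1 new [(3,2)] -> total=1
Click 2 (0,1) count=3: revealed 1 new [(0,1)] -> total=2
Click 3 (4,3) count=2: revealed 1 new [(4,3)] -> total=3
Click 4 (5,2) count=0: revealed 7 new [(3,1) (3,3) (4,1) (4,2) (5,1) (5,2) (5,3)] -> total=10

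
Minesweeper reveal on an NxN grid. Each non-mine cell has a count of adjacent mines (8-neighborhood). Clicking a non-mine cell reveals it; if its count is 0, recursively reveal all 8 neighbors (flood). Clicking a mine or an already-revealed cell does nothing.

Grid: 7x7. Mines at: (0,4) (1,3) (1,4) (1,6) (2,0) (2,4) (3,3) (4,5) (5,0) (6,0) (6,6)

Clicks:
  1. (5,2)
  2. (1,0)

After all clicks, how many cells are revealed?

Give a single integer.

Answer: 15

Derivation:
Click 1 (5,2) count=0: revealed 14 new [(4,1) (4,2) (4,3) (4,4) (5,1) (5,2) (5,3) (5,4) (5,5) (6,1) (6,2) (6,3) (6,4) (6,5)] -> total=14
Click 2 (1,0) count=1: revealed 1 new [(1,0)] -> total=15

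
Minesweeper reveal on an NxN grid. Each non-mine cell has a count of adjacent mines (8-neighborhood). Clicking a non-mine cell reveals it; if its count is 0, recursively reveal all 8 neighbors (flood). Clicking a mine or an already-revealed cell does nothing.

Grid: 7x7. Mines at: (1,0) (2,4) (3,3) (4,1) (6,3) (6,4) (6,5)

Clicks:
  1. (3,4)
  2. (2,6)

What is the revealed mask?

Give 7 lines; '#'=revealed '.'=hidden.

Answer: .######
.######
.###.##
....###
....###
....###
.......

Derivation:
Click 1 (3,4) count=2: revealed 1 new [(3,4)] -> total=1
Click 2 (2,6) count=0: revealed 25 new [(0,1) (0,2) (0,3) (0,4) (0,5) (0,6) (1,1) (1,2) (1,3) (1,4) (1,5) (1,6) (2,1) (2,2) (2,3) (2,5) (2,6) (3,5) (3,6) (4,4) (4,5) (4,6) (5,4) (5,5) (5,6)] -> total=26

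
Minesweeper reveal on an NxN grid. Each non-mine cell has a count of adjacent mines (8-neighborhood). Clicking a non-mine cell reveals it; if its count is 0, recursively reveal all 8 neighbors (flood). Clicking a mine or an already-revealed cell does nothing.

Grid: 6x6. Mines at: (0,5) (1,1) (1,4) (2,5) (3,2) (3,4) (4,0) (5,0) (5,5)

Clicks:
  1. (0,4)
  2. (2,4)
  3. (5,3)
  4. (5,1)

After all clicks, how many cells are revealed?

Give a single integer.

Answer: 10

Derivation:
Click 1 (0,4) count=2: revealed 1 new [(0,4)] -> total=1
Click 2 (2,4) count=3: revealed 1 new [(2,4)] -> total=2
Click 3 (5,3) count=0: revealed 8 new [(4,1) (4,2) (4,3) (4,4) (5,1) (5,2) (5,3) (5,4)] -> total=10
Click 4 (5,1) count=2: revealed 0 new [(none)] -> total=10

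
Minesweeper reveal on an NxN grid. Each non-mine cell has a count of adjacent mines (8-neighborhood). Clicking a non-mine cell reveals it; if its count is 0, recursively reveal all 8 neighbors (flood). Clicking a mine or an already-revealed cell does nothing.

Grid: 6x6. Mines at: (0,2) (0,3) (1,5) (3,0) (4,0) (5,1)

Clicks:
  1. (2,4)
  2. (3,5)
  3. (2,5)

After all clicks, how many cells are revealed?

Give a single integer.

Click 1 (2,4) count=1: revealed 1 new [(2,4)] -> total=1
Click 2 (3,5) count=0: revealed 22 new [(1,1) (1,2) (1,3) (1,4) (2,1) (2,2) (2,3) (2,5) (3,1) (3,2) (3,3) (3,4) (3,5) (4,1) (4,2) (4,3) (4,4) (4,5) (5,2) (5,3) (5,4) (5,5)] -> total=23
Click 3 (2,5) count=1: revealed 0 new [(none)] -> total=23

Answer: 23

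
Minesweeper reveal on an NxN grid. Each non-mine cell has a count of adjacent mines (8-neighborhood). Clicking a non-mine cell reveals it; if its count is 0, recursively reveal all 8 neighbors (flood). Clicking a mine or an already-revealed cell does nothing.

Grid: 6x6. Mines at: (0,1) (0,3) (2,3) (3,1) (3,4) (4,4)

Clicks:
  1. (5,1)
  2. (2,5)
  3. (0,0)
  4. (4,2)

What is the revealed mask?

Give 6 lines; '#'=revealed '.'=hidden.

Click 1 (5,1) count=0: revealed 8 new [(4,0) (4,1) (4,2) (4,3) (5,0) (5,1) (5,2) (5,3)] -> total=8
Click 2 (2,5) count=1: revealed 1 new [(2,5)] -> total=9
Click 3 (0,0) count=1: revealed 1 new [(0,0)] -> total=10
Click 4 (4,2) count=1: revealed 0 new [(none)] -> total=10

Answer: #.....
......
.....#
......
####..
####..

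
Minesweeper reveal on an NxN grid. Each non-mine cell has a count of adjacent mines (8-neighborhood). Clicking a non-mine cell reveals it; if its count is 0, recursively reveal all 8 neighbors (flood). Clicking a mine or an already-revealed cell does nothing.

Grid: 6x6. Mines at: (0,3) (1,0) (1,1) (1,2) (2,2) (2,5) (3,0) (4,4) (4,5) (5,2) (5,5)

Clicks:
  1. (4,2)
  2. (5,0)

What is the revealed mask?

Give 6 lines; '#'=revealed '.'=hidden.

Click 1 (4,2) count=1: revealed 1 new [(4,2)] -> total=1
Click 2 (5,0) count=0: revealed 4 new [(4,0) (4,1) (5,0) (5,1)] -> total=5

Answer: ......
......
......
......
###...
##....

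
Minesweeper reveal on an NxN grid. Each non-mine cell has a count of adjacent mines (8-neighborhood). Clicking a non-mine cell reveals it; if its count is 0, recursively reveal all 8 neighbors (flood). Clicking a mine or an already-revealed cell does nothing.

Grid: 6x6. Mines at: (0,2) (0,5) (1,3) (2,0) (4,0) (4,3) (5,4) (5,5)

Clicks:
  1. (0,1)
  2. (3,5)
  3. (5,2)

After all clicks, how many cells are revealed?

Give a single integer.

Answer: 10

Derivation:
Click 1 (0,1) count=1: revealed 1 new [(0,1)] -> total=1
Click 2 (3,5) count=0: revealed 8 new [(1,4) (1,5) (2,4) (2,5) (3,4) (3,5) (4,4) (4,5)] -> total=9
Click 3 (5,2) count=1: revealed 1 new [(5,2)] -> total=10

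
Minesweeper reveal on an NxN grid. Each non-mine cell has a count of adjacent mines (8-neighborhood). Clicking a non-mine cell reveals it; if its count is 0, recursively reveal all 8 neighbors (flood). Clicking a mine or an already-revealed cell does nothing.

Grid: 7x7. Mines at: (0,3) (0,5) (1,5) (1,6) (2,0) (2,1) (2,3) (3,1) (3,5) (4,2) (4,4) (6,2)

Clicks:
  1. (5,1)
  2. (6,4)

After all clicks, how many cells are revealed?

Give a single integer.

Click 1 (5,1) count=2: revealed 1 new [(5,1)] -> total=1
Click 2 (6,4) count=0: revealed 10 new [(4,5) (4,6) (5,3) (5,4) (5,5) (5,6) (6,3) (6,4) (6,5) (6,6)] -> total=11

Answer: 11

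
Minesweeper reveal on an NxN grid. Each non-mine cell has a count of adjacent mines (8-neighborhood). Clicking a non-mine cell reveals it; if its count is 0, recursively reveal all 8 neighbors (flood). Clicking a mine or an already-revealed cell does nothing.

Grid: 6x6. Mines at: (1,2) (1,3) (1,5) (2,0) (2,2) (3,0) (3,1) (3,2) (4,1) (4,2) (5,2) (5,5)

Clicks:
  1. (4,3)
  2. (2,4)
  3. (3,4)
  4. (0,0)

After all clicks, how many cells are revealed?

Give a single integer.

Click 1 (4,3) count=3: revealed 1 new [(4,3)] -> total=1
Click 2 (2,4) count=2: revealed 1 new [(2,4)] -> total=2
Click 3 (3,4) count=0: revealed 7 new [(2,3) (2,5) (3,3) (3,4) (3,5) (4,4) (4,5)] -> total=9
Click 4 (0,0) count=0: revealed 4 new [(0,0) (0,1) (1,0) (1,1)] -> total=13

Answer: 13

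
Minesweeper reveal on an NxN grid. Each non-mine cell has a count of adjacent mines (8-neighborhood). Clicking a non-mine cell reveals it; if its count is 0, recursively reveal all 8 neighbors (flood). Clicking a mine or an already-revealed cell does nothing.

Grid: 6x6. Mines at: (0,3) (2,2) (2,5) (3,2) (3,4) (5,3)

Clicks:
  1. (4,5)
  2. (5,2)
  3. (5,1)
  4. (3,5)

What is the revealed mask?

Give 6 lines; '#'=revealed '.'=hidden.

Answer: ###...
###...
##....
##...#
###..#
###...

Derivation:
Click 1 (4,5) count=1: revealed 1 new [(4,5)] -> total=1
Click 2 (5,2) count=1: revealed 1 new [(5,2)] -> total=2
Click 3 (5,1) count=0: revealed 15 new [(0,0) (0,1) (0,2) (1,0) (1,1) (1,2) (2,0) (2,1) (3,0) (3,1) (4,0) (4,1) (4,2) (5,0) (5,1)] -> total=17
Click 4 (3,5) count=2: revealed 1 new [(3,5)] -> total=18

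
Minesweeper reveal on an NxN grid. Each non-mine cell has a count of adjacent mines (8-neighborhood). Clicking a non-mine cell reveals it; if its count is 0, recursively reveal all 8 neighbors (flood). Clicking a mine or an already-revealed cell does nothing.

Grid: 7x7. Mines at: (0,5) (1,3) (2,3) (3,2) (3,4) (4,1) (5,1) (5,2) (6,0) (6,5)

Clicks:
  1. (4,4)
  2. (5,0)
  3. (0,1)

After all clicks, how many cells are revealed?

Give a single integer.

Answer: 13

Derivation:
Click 1 (4,4) count=1: revealed 1 new [(4,4)] -> total=1
Click 2 (5,0) count=3: revealed 1 new [(5,0)] -> total=2
Click 3 (0,1) count=0: revealed 11 new [(0,0) (0,1) (0,2) (1,0) (1,1) (1,2) (2,0) (2,1) (2,2) (3,0) (3,1)] -> total=13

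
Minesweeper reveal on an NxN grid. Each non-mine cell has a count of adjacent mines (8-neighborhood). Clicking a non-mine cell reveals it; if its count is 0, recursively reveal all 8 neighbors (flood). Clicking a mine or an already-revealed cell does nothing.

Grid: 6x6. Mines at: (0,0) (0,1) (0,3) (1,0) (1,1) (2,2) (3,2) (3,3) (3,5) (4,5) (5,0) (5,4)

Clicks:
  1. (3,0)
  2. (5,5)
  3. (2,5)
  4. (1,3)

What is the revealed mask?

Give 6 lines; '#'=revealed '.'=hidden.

Click 1 (3,0) count=0: revealed 6 new [(2,0) (2,1) (3,0) (3,1) (4,0) (4,1)] -> total=6
Click 2 (5,5) count=2: revealed 1 new [(5,5)] -> total=7
Click 3 (2,5) count=1: revealed 1 new [(2,5)] -> total=8
Click 4 (1,3) count=2: revealed 1 new [(1,3)] -> total=9

Answer: ......
...#..
##...#
##....
##....
.....#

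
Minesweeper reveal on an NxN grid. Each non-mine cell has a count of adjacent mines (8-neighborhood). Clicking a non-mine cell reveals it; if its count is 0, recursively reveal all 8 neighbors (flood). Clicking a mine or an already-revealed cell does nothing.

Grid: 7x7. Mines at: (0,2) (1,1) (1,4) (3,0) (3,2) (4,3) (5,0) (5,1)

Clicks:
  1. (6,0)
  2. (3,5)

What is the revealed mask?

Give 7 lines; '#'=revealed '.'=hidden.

Answer: .....##
.....##
....###
....###
....###
..#####
#.#####

Derivation:
Click 1 (6,0) count=2: revealed 1 new [(6,0)] -> total=1
Click 2 (3,5) count=0: revealed 23 new [(0,5) (0,6) (1,5) (1,6) (2,4) (2,5) (2,6) (3,4) (3,5) (3,6) (4,4) (4,5) (4,6) (5,2) (5,3) (5,4) (5,5) (5,6) (6,2) (6,3) (6,4) (6,5) (6,6)] -> total=24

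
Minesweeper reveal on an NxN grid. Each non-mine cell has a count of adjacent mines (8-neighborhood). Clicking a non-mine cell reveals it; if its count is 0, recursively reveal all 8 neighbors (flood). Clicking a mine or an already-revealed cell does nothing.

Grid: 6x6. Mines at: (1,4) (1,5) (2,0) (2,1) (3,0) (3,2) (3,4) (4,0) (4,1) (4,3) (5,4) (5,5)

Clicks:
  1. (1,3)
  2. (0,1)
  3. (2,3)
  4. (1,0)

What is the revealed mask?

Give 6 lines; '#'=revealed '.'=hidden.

Answer: ####..
####..
...#..
......
......
......

Derivation:
Click 1 (1,3) count=1: revealed 1 new [(1,3)] -> total=1
Click 2 (0,1) count=0: revealed 7 new [(0,0) (0,1) (0,2) (0,3) (1,0) (1,1) (1,2)] -> total=8
Click 3 (2,3) count=3: revealed 1 new [(2,3)] -> total=9
Click 4 (1,0) count=2: revealed 0 new [(none)] -> total=9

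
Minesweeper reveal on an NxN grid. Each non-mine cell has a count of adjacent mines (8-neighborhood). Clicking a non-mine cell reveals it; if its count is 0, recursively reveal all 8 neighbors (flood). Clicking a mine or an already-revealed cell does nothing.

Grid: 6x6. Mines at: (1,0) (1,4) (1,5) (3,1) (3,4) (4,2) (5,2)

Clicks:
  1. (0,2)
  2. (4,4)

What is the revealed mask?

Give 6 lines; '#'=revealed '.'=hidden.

Click 1 (0,2) count=0: revealed 9 new [(0,1) (0,2) (0,3) (1,1) (1,2) (1,3) (2,1) (2,2) (2,3)] -> total=9
Click 2 (4,4) count=1: revealed 1 new [(4,4)] -> total=10

Answer: .###..
.###..
.###..
......
....#.
......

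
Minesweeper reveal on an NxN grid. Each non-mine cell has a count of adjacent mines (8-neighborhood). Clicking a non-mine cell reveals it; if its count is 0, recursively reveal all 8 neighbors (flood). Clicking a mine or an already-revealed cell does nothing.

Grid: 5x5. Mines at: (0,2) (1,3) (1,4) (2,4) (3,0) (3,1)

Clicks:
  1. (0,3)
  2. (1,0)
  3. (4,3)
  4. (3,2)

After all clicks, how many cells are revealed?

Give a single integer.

Click 1 (0,3) count=3: revealed 1 new [(0,3)] -> total=1
Click 2 (1,0) count=0: revealed 6 new [(0,0) (0,1) (1,0) (1,1) (2,0) (2,1)] -> total=7
Click 3 (4,3) count=0: revealed 6 new [(3,2) (3,3) (3,4) (4,2) (4,3) (4,4)] -> total=13
Click 4 (3,2) count=1: revealed 0 new [(none)] -> total=13

Answer: 13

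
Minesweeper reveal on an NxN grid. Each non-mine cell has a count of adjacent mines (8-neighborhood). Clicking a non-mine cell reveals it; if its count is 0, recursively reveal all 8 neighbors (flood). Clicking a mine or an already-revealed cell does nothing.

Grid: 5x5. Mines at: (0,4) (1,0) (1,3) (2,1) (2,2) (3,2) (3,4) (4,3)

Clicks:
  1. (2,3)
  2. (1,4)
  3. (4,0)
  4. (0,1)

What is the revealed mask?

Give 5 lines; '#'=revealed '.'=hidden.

Answer: .#...
....#
...#.
##...
##...

Derivation:
Click 1 (2,3) count=4: revealed 1 new [(2,3)] -> total=1
Click 2 (1,4) count=2: revealed 1 new [(1,4)] -> total=2
Click 3 (4,0) count=0: revealed 4 new [(3,0) (3,1) (4,0) (4,1)] -> total=6
Click 4 (0,1) count=1: revealed 1 new [(0,1)] -> total=7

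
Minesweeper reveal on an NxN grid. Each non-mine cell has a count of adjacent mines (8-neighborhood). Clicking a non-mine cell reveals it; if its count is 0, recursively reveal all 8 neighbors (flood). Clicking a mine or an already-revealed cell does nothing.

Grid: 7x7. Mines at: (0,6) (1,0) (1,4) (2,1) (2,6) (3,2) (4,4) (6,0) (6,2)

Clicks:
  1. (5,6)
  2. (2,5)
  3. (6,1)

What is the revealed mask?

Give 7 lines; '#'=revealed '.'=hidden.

Click 1 (5,6) count=0: revealed 12 new [(3,5) (3,6) (4,5) (4,6) (5,3) (5,4) (5,5) (5,6) (6,3) (6,4) (6,5) (6,6)] -> total=12
Click 2 (2,5) count=2: revealed 1 new [(2,5)] -> total=13
Click 3 (6,1) count=2: revealed 1 new [(6,1)] -> total=14

Answer: .......
.......
.....#.
.....##
.....##
...####
.#.####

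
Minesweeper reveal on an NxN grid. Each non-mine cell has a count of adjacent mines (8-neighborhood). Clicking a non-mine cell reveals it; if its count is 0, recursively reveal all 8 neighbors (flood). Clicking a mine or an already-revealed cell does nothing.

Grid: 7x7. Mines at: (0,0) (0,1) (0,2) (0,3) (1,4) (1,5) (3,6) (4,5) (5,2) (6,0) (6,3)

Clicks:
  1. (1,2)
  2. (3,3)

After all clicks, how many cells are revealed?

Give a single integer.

Click 1 (1,2) count=3: revealed 1 new [(1,2)] -> total=1
Click 2 (3,3) count=0: revealed 20 new [(1,0) (1,1) (1,3) (2,0) (2,1) (2,2) (2,3) (2,4) (3,0) (3,1) (3,2) (3,3) (3,4) (4,0) (4,1) (4,2) (4,3) (4,4) (5,0) (5,1)] -> total=21

Answer: 21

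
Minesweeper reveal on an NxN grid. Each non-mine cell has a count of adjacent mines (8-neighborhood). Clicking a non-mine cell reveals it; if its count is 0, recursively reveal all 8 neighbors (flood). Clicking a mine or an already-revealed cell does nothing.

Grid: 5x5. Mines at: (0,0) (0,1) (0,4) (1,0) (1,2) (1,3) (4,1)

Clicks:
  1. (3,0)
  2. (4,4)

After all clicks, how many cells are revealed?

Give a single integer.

Click 1 (3,0) count=1: revealed 1 new [(3,0)] -> total=1
Click 2 (4,4) count=0: revealed 9 new [(2,2) (2,3) (2,4) (3,2) (3,3) (3,4) (4,2) (4,3) (4,4)] -> total=10

Answer: 10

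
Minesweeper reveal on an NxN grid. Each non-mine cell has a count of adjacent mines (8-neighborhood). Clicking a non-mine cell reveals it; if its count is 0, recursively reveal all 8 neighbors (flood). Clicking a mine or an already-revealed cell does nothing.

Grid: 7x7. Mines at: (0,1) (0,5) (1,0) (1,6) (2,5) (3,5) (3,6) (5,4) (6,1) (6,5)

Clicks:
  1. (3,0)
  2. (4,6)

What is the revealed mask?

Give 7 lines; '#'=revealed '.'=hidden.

Click 1 (3,0) count=0: revealed 26 new [(0,2) (0,3) (0,4) (1,1) (1,2) (1,3) (1,4) (2,0) (2,1) (2,2) (2,3) (2,4) (3,0) (3,1) (3,2) (3,3) (3,4) (4,0) (4,1) (4,2) (4,3) (4,4) (5,0) (5,1) (5,2) (5,3)] -> total=26
Click 2 (4,6) count=2: revealed 1 new [(4,6)] -> total=27

Answer: ..###..
.####..
#####..
#####..
#####.#
####...
.......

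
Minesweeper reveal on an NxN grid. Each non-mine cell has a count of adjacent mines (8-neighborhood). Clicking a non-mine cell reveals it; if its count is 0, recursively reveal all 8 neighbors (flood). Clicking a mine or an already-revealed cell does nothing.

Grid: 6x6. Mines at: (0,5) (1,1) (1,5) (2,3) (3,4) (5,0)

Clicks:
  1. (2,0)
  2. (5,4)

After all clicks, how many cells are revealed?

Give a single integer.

Answer: 18

Derivation:
Click 1 (2,0) count=1: revealed 1 new [(2,0)] -> total=1
Click 2 (5,4) count=0: revealed 17 new [(2,1) (2,2) (3,0) (3,1) (3,2) (3,3) (4,0) (4,1) (4,2) (4,3) (4,4) (4,5) (5,1) (5,2) (5,3) (5,4) (5,5)] -> total=18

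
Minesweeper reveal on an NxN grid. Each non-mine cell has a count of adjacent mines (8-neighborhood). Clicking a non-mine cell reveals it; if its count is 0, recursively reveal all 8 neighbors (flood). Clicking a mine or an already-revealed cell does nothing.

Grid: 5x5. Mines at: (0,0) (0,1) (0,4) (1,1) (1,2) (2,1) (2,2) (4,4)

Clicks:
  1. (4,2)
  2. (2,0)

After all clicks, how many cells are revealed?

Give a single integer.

Click 1 (4,2) count=0: revealed 8 new [(3,0) (3,1) (3,2) (3,3) (4,0) (4,1) (4,2) (4,3)] -> total=8
Click 2 (2,0) count=2: revealed 1 new [(2,0)] -> total=9

Answer: 9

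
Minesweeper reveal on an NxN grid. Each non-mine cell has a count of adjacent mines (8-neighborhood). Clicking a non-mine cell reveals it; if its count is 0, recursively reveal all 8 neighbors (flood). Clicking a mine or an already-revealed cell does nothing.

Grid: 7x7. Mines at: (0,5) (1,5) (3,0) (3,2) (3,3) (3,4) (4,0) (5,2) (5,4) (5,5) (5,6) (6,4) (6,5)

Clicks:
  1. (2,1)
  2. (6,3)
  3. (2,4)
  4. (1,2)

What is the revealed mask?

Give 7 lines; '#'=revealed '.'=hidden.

Click 1 (2,1) count=2: revealed 1 new [(2,1)] -> total=1
Click 2 (6,3) count=3: revealed 1 new [(6,3)] -> total=2
Click 3 (2,4) count=3: revealed 1 new [(2,4)] -> total=3
Click 4 (1,2) count=0: revealed 13 new [(0,0) (0,1) (0,2) (0,3) (0,4) (1,0) (1,1) (1,2) (1,3) (1,4) (2,0) (2,2) (2,3)] -> total=16

Answer: #####..
#####..
#####..
.......
.......
.......
...#...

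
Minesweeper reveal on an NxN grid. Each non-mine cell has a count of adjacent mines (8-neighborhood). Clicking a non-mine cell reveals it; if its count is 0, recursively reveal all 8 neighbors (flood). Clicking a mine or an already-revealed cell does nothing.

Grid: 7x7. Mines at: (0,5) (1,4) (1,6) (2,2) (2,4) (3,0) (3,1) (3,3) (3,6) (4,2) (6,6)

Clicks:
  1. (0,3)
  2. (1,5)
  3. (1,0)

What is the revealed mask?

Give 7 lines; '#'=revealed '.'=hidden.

Click 1 (0,3) count=1: revealed 1 new [(0,3)] -> total=1
Click 2 (1,5) count=4: revealed 1 new [(1,5)] -> total=2
Click 3 (1,0) count=0: revealed 9 new [(0,0) (0,1) (0,2) (1,0) (1,1) (1,2) (1,3) (2,0) (2,1)] -> total=11

Answer: ####...
####.#.
##.....
.......
.......
.......
.......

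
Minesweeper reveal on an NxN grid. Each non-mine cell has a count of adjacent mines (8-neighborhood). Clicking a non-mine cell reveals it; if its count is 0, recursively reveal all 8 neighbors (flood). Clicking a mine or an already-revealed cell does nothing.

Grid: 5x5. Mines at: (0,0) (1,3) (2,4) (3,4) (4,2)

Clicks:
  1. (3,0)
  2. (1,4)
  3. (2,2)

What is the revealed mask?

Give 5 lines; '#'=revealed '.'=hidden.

Click 1 (3,0) count=0: revealed 11 new [(1,0) (1,1) (1,2) (2,0) (2,1) (2,2) (3,0) (3,1) (3,2) (4,0) (4,1)] -> total=11
Click 2 (1,4) count=2: revealed 1 new [(1,4)] -> total=12
Click 3 (2,2) count=1: revealed 0 new [(none)] -> total=12

Answer: .....
###.#
###..
###..
##...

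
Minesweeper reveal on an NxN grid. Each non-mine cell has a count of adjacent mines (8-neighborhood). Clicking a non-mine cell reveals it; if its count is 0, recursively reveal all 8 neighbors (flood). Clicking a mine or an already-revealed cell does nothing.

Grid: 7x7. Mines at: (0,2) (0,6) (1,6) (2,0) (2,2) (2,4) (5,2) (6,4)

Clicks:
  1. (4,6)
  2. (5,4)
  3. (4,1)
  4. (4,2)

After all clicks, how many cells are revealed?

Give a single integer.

Answer: 18

Derivation:
Click 1 (4,6) count=0: revealed 16 new [(2,5) (2,6) (3,3) (3,4) (3,5) (3,6) (4,3) (4,4) (4,5) (4,6) (5,3) (5,4) (5,5) (5,6) (6,5) (6,6)] -> total=16
Click 2 (5,4) count=1: revealed 0 new [(none)] -> total=16
Click 3 (4,1) count=1: revealed 1 new [(4,1)] -> total=17
Click 4 (4,2) count=1: revealed 1 new [(4,2)] -> total=18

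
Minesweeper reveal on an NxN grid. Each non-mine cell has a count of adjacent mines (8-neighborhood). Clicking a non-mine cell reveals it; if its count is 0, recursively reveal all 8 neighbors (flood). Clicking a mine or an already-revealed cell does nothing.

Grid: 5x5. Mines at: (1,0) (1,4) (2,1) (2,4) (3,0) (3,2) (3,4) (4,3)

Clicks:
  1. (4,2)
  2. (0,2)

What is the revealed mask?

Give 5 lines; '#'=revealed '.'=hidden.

Answer: .###.
.###.
.....
.....
..#..

Derivation:
Click 1 (4,2) count=2: revealed 1 new [(4,2)] -> total=1
Click 2 (0,2) count=0: revealed 6 new [(0,1) (0,2) (0,3) (1,1) (1,2) (1,3)] -> total=7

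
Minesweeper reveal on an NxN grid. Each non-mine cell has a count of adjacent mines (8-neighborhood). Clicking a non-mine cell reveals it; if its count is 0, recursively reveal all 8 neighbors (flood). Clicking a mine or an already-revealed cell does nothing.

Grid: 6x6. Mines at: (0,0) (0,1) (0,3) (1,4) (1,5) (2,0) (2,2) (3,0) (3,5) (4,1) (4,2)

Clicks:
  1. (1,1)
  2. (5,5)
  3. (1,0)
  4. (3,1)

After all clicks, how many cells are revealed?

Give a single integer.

Click 1 (1,1) count=4: revealed 1 new [(1,1)] -> total=1
Click 2 (5,5) count=0: revealed 6 new [(4,3) (4,4) (4,5) (5,3) (5,4) (5,5)] -> total=7
Click 3 (1,0) count=3: revealed 1 new [(1,0)] -> total=8
Click 4 (3,1) count=5: revealed 1 new [(3,1)] -> total=9

Answer: 9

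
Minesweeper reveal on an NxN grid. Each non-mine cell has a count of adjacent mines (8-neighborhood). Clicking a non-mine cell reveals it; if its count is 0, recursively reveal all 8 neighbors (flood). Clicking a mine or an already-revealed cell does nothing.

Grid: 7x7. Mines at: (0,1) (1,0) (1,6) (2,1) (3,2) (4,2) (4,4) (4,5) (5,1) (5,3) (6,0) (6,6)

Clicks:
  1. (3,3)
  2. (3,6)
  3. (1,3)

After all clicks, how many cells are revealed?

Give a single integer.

Click 1 (3,3) count=3: revealed 1 new [(3,3)] -> total=1
Click 2 (3,6) count=1: revealed 1 new [(3,6)] -> total=2
Click 3 (1,3) count=0: revealed 14 new [(0,2) (0,3) (0,4) (0,5) (1,2) (1,3) (1,4) (1,5) (2,2) (2,3) (2,4) (2,5) (3,4) (3,5)] -> total=16

Answer: 16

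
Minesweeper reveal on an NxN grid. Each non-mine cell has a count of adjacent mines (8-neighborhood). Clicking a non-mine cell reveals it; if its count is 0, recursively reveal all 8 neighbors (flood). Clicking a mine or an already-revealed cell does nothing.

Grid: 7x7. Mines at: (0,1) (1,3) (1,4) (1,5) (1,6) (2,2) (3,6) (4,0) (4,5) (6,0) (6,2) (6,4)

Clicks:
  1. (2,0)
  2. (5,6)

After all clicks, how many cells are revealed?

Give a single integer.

Answer: 7

Derivation:
Click 1 (2,0) count=0: revealed 6 new [(1,0) (1,1) (2,0) (2,1) (3,0) (3,1)] -> total=6
Click 2 (5,6) count=1: revealed 1 new [(5,6)] -> total=7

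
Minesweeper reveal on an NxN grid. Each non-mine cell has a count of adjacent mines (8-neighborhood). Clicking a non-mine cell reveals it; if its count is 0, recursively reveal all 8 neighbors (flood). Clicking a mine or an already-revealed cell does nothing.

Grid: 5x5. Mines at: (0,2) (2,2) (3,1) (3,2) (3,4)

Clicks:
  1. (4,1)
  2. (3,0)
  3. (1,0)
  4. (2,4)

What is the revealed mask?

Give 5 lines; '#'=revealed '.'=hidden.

Click 1 (4,1) count=2: revealed 1 new [(4,1)] -> total=1
Click 2 (3,0) count=1: revealed 1 new [(3,0)] -> total=2
Click 3 (1,0) count=0: revealed 6 new [(0,0) (0,1) (1,0) (1,1) (2,0) (2,1)] -> total=8
Click 4 (2,4) count=1: revealed 1 new [(2,4)] -> total=9

Answer: ##...
##...
##..#
#....
.#...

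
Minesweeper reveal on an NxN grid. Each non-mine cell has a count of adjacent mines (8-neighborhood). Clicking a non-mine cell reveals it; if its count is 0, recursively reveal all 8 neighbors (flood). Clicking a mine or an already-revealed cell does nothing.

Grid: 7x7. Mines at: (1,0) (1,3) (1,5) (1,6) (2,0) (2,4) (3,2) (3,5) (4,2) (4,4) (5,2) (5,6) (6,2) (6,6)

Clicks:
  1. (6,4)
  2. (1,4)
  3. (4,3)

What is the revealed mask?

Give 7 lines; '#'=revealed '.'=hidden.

Click 1 (6,4) count=0: revealed 6 new [(5,3) (5,4) (5,5) (6,3) (6,4) (6,5)] -> total=6
Click 2 (1,4) count=3: revealed 1 new [(1,4)] -> total=7
Click 3 (4,3) count=4: revealed 1 new [(4,3)] -> total=8

Answer: .......
....#..
.......
.......
...#...
...###.
...###.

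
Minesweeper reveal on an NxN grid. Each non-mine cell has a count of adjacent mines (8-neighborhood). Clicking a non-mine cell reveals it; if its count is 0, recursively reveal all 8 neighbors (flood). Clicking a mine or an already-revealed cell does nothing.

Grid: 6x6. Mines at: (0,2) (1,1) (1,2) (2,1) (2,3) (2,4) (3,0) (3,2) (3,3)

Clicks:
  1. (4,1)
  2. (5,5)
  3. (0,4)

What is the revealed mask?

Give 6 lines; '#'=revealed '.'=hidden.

Click 1 (4,1) count=2: revealed 1 new [(4,1)] -> total=1
Click 2 (5,5) count=0: revealed 13 new [(3,4) (3,5) (4,0) (4,2) (4,3) (4,4) (4,5) (5,0) (5,1) (5,2) (5,3) (5,4) (5,5)] -> total=14
Click 3 (0,4) count=0: revealed 6 new [(0,3) (0,4) (0,5) (1,3) (1,4) (1,5)] -> total=20

Answer: ...###
...###
......
....##
######
######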